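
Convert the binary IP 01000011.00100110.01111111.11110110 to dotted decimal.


01000011 = 67
00100110 = 38
01111111 = 127
11110110 = 246
IP: 67.38.127.246


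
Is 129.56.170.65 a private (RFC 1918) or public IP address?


RFC 1918 private ranges:
  10.0.0.0/8 (10.0.0.0 - 10.255.255.255)
  172.16.0.0/12 (172.16.0.0 - 172.31.255.255)
  192.168.0.0/16 (192.168.0.0 - 192.168.255.255)
Public (not in any RFC 1918 range)


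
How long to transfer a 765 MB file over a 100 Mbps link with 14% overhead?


Effective throughput = 100 * (1 - 14/100) = 86 Mbps
File size in Mb = 765 * 8 = 6120 Mb
Time = 6120 / 86
Time = 71.1628 seconds


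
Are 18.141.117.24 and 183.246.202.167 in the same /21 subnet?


Mask: 255.255.248.0
18.141.117.24 AND mask = 18.141.112.0
183.246.202.167 AND mask = 183.246.200.0
No, different subnets (18.141.112.0 vs 183.246.200.0)


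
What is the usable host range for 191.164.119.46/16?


Network: 191.164.0.0
Broadcast: 191.164.255.255
First usable = network + 1
Last usable = broadcast - 1
Range: 191.164.0.1 to 191.164.255.254


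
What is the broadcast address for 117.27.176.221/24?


Network: 117.27.176.0/24
Host bits = 8
Set all host bits to 1:
Broadcast: 117.27.176.255


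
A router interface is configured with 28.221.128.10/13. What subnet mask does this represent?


/13 means 13 network bits, 19 host bits
Binary: 11111111111110000000000000000000
Mask: 255.248.0.0


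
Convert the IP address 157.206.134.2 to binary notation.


157 = 10011101
206 = 11001110
134 = 10000110
2 = 00000010
Binary: 10011101.11001110.10000110.00000010


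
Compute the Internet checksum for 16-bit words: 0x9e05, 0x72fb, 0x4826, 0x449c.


Sum all words (with carry folding):
+ 0x9e05 = 0x9e05
+ 0x72fb = 0x1101
+ 0x4826 = 0x5927
+ 0x449c = 0x9dc3
One's complement: ~0x9dc3
Checksum = 0x623c


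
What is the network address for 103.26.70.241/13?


IP:   01100111.00011010.01000110.11110001
Mask: 11111111.11111000.00000000.00000000
AND operation:
Net:  01100111.00011000.00000000.00000000
Network: 103.24.0.0/13


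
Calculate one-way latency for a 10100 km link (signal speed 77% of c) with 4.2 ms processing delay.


Speed = 0.77 * 3e5 km/s = 231000 km/s
Propagation delay = 10100 / 231000 = 0.0437 s = 43.7229 ms
Processing delay = 4.2 ms
Total one-way latency = 47.9229 ms


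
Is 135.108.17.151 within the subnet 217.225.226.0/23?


Subnet network: 217.225.226.0
Test IP AND mask: 135.108.16.0
No, 135.108.17.151 is not in 217.225.226.0/23


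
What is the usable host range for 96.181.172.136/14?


Network: 96.180.0.0
Broadcast: 96.183.255.255
First usable = network + 1
Last usable = broadcast - 1
Range: 96.180.0.1 to 96.183.255.254


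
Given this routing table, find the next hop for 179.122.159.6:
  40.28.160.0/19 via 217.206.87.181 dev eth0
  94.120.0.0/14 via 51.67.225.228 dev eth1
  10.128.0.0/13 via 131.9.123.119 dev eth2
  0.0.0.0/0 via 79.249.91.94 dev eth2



Longest prefix match for 179.122.159.6:
  /19 40.28.160.0: no
  /14 94.120.0.0: no
  /13 10.128.0.0: no
  /0 0.0.0.0: MATCH
Selected: next-hop 79.249.91.94 via eth2 (matched /0)


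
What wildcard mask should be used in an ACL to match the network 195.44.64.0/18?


Subnet mask: 255.255.192.0
Wildcard = 255.255.255.255 - subnet mask
255 - 255 = 0
255 - 255 = 0
255 - 192 = 63
255 - 0 = 255
Wildcard: 0.0.63.255


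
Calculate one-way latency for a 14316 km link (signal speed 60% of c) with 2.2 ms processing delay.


Speed = 0.6 * 3e5 km/s = 180000 km/s
Propagation delay = 14316 / 180000 = 0.0795 s = 79.5333 ms
Processing delay = 2.2 ms
Total one-way latency = 81.7333 ms


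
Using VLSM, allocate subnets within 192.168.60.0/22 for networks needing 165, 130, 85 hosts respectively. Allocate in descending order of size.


165 hosts -> /24 (254 usable): 192.168.60.0/24
130 hosts -> /24 (254 usable): 192.168.61.0/24
85 hosts -> /25 (126 usable): 192.168.62.0/25
Allocation: 192.168.60.0/24 (165 hosts, 254 usable); 192.168.61.0/24 (130 hosts, 254 usable); 192.168.62.0/25 (85 hosts, 126 usable)


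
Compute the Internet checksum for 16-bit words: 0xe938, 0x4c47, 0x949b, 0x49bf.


Sum all words (with carry folding):
+ 0xe938 = 0xe938
+ 0x4c47 = 0x3580
+ 0x949b = 0xca1b
+ 0x49bf = 0x13db
One's complement: ~0x13db
Checksum = 0xec24


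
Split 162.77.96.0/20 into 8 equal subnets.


New prefix = 20 + 3 = 23
Each subnet has 512 addresses
  162.77.96.0/23
  162.77.98.0/23
  162.77.100.0/23
  162.77.102.0/23
  162.77.104.0/23
  162.77.106.0/23
  162.77.108.0/23
  162.77.110.0/23
Subnets: 162.77.96.0/23, 162.77.98.0/23, 162.77.100.0/23, 162.77.102.0/23, 162.77.104.0/23, 162.77.106.0/23, 162.77.108.0/23, 162.77.110.0/23


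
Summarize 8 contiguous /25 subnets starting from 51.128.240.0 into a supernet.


Original prefix: /25
Number of subnets: 8 = 2^3
New prefix = 25 - 3 = 22
Supernet: 51.128.240.0/22


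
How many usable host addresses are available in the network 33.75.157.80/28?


Host bits = 32 - 28 = 4
Total addresses = 2^4 = 16
Usable = total - 2 (network and broadcast)
Usable hosts: 14


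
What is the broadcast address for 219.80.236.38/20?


Network: 219.80.224.0/20
Host bits = 12
Set all host bits to 1:
Broadcast: 219.80.239.255


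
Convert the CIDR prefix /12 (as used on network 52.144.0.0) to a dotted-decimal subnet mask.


/12 means 12 network bits, 20 host bits
Binary: 11111111111100000000000000000000
Mask: 255.240.0.0


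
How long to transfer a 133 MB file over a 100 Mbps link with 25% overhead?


Effective throughput = 100 * (1 - 25/100) = 75 Mbps
File size in Mb = 133 * 8 = 1064 Mb
Time = 1064 / 75
Time = 14.1867 seconds


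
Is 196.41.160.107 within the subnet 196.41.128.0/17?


Subnet network: 196.41.128.0
Test IP AND mask: 196.41.128.0
Yes, 196.41.160.107 is in 196.41.128.0/17


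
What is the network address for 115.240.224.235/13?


IP:   01110011.11110000.11100000.11101011
Mask: 11111111.11111000.00000000.00000000
AND operation:
Net:  01110011.11110000.00000000.00000000
Network: 115.240.0.0/13


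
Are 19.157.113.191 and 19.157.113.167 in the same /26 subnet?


Mask: 255.255.255.192
19.157.113.191 AND mask = 19.157.113.128
19.157.113.167 AND mask = 19.157.113.128
Yes, same subnet (19.157.113.128)


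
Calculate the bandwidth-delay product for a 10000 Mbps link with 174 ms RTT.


BDP = bandwidth * RTT
= 10000 Mbps * 174 ms
= 10000 * 1e6 * 174 / 1000 bits
= 1740000000 bits
= 217500000 bytes
= 212402.3438 KB
BDP = 1740000000 bits (217500000 bytes)


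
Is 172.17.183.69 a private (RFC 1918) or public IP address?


RFC 1918 private ranges:
  10.0.0.0/8 (10.0.0.0 - 10.255.255.255)
  172.16.0.0/12 (172.16.0.0 - 172.31.255.255)
  192.168.0.0/16 (192.168.0.0 - 192.168.255.255)
Private (in 172.16.0.0/12)


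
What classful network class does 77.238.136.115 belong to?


First octet: 77
Binary: 01001101
0xxxxxxx -> Class A (1-126)
Class A, default mask 255.0.0.0 (/8)


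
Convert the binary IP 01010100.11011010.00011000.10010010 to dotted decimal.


01010100 = 84
11011010 = 218
00011000 = 24
10010010 = 146
IP: 84.218.24.146


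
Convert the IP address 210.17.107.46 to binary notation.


210 = 11010010
17 = 00010001
107 = 01101011
46 = 00101110
Binary: 11010010.00010001.01101011.00101110


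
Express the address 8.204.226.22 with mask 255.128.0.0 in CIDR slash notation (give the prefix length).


Binary: 11111111.10000000.00000000.00000000
Count leading 1s
Prefix: /9


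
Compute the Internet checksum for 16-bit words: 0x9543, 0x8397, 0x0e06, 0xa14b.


Sum all words (with carry folding):
+ 0x9543 = 0x9543
+ 0x8397 = 0x18db
+ 0x0e06 = 0x26e1
+ 0xa14b = 0xc82c
One's complement: ~0xc82c
Checksum = 0x37d3


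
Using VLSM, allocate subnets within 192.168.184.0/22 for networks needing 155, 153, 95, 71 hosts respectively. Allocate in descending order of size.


155 hosts -> /24 (254 usable): 192.168.184.0/24
153 hosts -> /24 (254 usable): 192.168.185.0/24
95 hosts -> /25 (126 usable): 192.168.186.0/25
71 hosts -> /25 (126 usable): 192.168.186.128/25
Allocation: 192.168.184.0/24 (155 hosts, 254 usable); 192.168.185.0/24 (153 hosts, 254 usable); 192.168.186.0/25 (95 hosts, 126 usable); 192.168.186.128/25 (71 hosts, 126 usable)


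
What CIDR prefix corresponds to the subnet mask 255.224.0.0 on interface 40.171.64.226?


Binary: 11111111.11100000.00000000.00000000
Count leading 1s
Prefix: /11


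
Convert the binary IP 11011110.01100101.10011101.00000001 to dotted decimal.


11011110 = 222
01100101 = 101
10011101 = 157
00000001 = 1
IP: 222.101.157.1


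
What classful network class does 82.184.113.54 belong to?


First octet: 82
Binary: 01010010
0xxxxxxx -> Class A (1-126)
Class A, default mask 255.0.0.0 (/8)


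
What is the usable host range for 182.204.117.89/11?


Network: 182.192.0.0
Broadcast: 182.223.255.255
First usable = network + 1
Last usable = broadcast - 1
Range: 182.192.0.1 to 182.223.255.254


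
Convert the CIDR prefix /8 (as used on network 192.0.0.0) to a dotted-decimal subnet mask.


/8 means 8 network bits, 24 host bits
Binary: 11111111000000000000000000000000
Mask: 255.0.0.0


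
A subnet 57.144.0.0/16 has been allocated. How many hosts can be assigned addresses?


Host bits = 32 - 16 = 16
Total addresses = 2^16 = 65536
Usable = total - 2 (network and broadcast)
Usable hosts: 65534


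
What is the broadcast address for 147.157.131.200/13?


Network: 147.152.0.0/13
Host bits = 19
Set all host bits to 1:
Broadcast: 147.159.255.255


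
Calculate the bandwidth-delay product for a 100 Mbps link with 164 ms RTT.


BDP = bandwidth * RTT
= 100 Mbps * 164 ms
= 100 * 1e6 * 164 / 1000 bits
= 16400000 bits
= 2050000 bytes
= 2001.9531 KB
BDP = 16400000 bits (2050000 bytes)


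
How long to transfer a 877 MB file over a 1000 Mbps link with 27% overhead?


Effective throughput = 1000 * (1 - 27/100) = 730 Mbps
File size in Mb = 877 * 8 = 7016 Mb
Time = 7016 / 730
Time = 9.611 seconds


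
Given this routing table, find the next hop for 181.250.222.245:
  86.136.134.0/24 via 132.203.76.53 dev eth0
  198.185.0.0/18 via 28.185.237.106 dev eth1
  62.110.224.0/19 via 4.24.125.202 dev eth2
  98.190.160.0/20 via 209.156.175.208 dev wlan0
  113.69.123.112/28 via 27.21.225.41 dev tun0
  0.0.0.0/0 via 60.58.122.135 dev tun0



Longest prefix match for 181.250.222.245:
  /24 86.136.134.0: no
  /18 198.185.0.0: no
  /19 62.110.224.0: no
  /20 98.190.160.0: no
  /28 113.69.123.112: no
  /0 0.0.0.0: MATCH
Selected: next-hop 60.58.122.135 via tun0 (matched /0)


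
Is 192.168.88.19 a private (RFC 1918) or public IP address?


RFC 1918 private ranges:
  10.0.0.0/8 (10.0.0.0 - 10.255.255.255)
  172.16.0.0/12 (172.16.0.0 - 172.31.255.255)
  192.168.0.0/16 (192.168.0.0 - 192.168.255.255)
Private (in 192.168.0.0/16)


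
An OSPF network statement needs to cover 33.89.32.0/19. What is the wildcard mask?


Subnet mask: 255.255.224.0
Wildcard = 255.255.255.255 - subnet mask
255 - 255 = 0
255 - 255 = 0
255 - 224 = 31
255 - 0 = 255
Wildcard: 0.0.31.255


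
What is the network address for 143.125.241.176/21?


IP:   10001111.01111101.11110001.10110000
Mask: 11111111.11111111.11111000.00000000
AND operation:
Net:  10001111.01111101.11110000.00000000
Network: 143.125.240.0/21


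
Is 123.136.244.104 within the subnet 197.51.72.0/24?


Subnet network: 197.51.72.0
Test IP AND mask: 123.136.244.0
No, 123.136.244.104 is not in 197.51.72.0/24


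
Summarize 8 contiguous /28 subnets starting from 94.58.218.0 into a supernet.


Original prefix: /28
Number of subnets: 8 = 2^3
New prefix = 28 - 3 = 25
Supernet: 94.58.218.0/25


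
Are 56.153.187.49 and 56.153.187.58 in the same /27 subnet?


Mask: 255.255.255.224
56.153.187.49 AND mask = 56.153.187.32
56.153.187.58 AND mask = 56.153.187.32
Yes, same subnet (56.153.187.32)


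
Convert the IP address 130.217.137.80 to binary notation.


130 = 10000010
217 = 11011001
137 = 10001001
80 = 01010000
Binary: 10000010.11011001.10001001.01010000


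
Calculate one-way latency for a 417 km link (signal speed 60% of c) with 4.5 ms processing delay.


Speed = 0.6 * 3e5 km/s = 180000 km/s
Propagation delay = 417 / 180000 = 0.0023 s = 2.3167 ms
Processing delay = 4.5 ms
Total one-way latency = 6.8167 ms


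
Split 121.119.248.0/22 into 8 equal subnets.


New prefix = 22 + 3 = 25
Each subnet has 128 addresses
  121.119.248.0/25
  121.119.248.128/25
  121.119.249.0/25
  121.119.249.128/25
  121.119.250.0/25
  121.119.250.128/25
  121.119.251.0/25
  121.119.251.128/25
Subnets: 121.119.248.0/25, 121.119.248.128/25, 121.119.249.0/25, 121.119.249.128/25, 121.119.250.0/25, 121.119.250.128/25, 121.119.251.0/25, 121.119.251.128/25


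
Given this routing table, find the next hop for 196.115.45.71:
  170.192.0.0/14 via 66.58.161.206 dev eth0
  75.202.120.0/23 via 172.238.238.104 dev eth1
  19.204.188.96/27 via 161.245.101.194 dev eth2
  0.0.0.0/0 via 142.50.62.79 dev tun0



Longest prefix match for 196.115.45.71:
  /14 170.192.0.0: no
  /23 75.202.120.0: no
  /27 19.204.188.96: no
  /0 0.0.0.0: MATCH
Selected: next-hop 142.50.62.79 via tun0 (matched /0)


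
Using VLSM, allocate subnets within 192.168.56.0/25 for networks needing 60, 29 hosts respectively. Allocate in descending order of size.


60 hosts -> /26 (62 usable): 192.168.56.0/26
29 hosts -> /27 (30 usable): 192.168.56.64/27
Allocation: 192.168.56.0/26 (60 hosts, 62 usable); 192.168.56.64/27 (29 hosts, 30 usable)


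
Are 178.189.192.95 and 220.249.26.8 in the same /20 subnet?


Mask: 255.255.240.0
178.189.192.95 AND mask = 178.189.192.0
220.249.26.8 AND mask = 220.249.16.0
No, different subnets (178.189.192.0 vs 220.249.16.0)


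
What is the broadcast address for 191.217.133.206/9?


Network: 191.128.0.0/9
Host bits = 23
Set all host bits to 1:
Broadcast: 191.255.255.255


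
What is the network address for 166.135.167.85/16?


IP:   10100110.10000111.10100111.01010101
Mask: 11111111.11111111.00000000.00000000
AND operation:
Net:  10100110.10000111.00000000.00000000
Network: 166.135.0.0/16


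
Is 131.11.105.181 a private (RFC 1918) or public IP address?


RFC 1918 private ranges:
  10.0.0.0/8 (10.0.0.0 - 10.255.255.255)
  172.16.0.0/12 (172.16.0.0 - 172.31.255.255)
  192.168.0.0/16 (192.168.0.0 - 192.168.255.255)
Public (not in any RFC 1918 range)


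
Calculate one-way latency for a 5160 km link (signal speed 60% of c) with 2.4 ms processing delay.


Speed = 0.6 * 3e5 km/s = 180000 km/s
Propagation delay = 5160 / 180000 = 0.0287 s = 28.6667 ms
Processing delay = 2.4 ms
Total one-way latency = 31.0667 ms


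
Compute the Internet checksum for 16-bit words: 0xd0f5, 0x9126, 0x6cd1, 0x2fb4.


Sum all words (with carry folding):
+ 0xd0f5 = 0xd0f5
+ 0x9126 = 0x621c
+ 0x6cd1 = 0xceed
+ 0x2fb4 = 0xfea1
One's complement: ~0xfea1
Checksum = 0x015e


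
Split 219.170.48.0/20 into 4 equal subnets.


New prefix = 20 + 2 = 22
Each subnet has 1024 addresses
  219.170.48.0/22
  219.170.52.0/22
  219.170.56.0/22
  219.170.60.0/22
Subnets: 219.170.48.0/22, 219.170.52.0/22, 219.170.56.0/22, 219.170.60.0/22


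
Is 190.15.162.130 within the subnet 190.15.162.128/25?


Subnet network: 190.15.162.128
Test IP AND mask: 190.15.162.128
Yes, 190.15.162.130 is in 190.15.162.128/25


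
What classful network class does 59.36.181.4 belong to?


First octet: 59
Binary: 00111011
0xxxxxxx -> Class A (1-126)
Class A, default mask 255.0.0.0 (/8)


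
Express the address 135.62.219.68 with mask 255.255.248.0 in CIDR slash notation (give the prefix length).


Binary: 11111111.11111111.11111000.00000000
Count leading 1s
Prefix: /21


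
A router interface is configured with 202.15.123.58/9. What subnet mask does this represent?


/9 means 9 network bits, 23 host bits
Binary: 11111111100000000000000000000000
Mask: 255.128.0.0


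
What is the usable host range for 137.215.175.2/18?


Network: 137.215.128.0
Broadcast: 137.215.191.255
First usable = network + 1
Last usable = broadcast - 1
Range: 137.215.128.1 to 137.215.191.254


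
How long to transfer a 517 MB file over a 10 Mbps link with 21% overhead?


Effective throughput = 10 * (1 - 21/100) = 7.9 Mbps
File size in Mb = 517 * 8 = 4136 Mb
Time = 4136 / 7.9
Time = 523.5443 seconds


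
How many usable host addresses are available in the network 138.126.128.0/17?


Host bits = 32 - 17 = 15
Total addresses = 2^15 = 32768
Usable = total - 2 (network and broadcast)
Usable hosts: 32766


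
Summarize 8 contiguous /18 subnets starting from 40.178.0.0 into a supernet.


Original prefix: /18
Number of subnets: 8 = 2^3
New prefix = 18 - 3 = 15
Supernet: 40.178.0.0/15


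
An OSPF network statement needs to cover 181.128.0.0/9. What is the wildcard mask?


Subnet mask: 255.128.0.0
Wildcard = 255.255.255.255 - subnet mask
255 - 255 = 0
255 - 128 = 127
255 - 0 = 255
255 - 0 = 255
Wildcard: 0.127.255.255


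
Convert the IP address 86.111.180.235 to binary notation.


86 = 01010110
111 = 01101111
180 = 10110100
235 = 11101011
Binary: 01010110.01101111.10110100.11101011


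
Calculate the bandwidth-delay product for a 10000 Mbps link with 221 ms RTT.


BDP = bandwidth * RTT
= 10000 Mbps * 221 ms
= 10000 * 1e6 * 221 / 1000 bits
= 2210000000 bits
= 276250000 bytes
= 269775.3906 KB
BDP = 2210000000 bits (276250000 bytes)


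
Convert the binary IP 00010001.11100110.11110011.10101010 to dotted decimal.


00010001 = 17
11100110 = 230
11110011 = 243
10101010 = 170
IP: 17.230.243.170


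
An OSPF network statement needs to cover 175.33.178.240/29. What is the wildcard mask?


Subnet mask: 255.255.255.248
Wildcard = 255.255.255.255 - subnet mask
255 - 255 = 0
255 - 255 = 0
255 - 255 = 0
255 - 248 = 7
Wildcard: 0.0.0.7


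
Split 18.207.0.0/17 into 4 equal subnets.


New prefix = 17 + 2 = 19
Each subnet has 8192 addresses
  18.207.0.0/19
  18.207.32.0/19
  18.207.64.0/19
  18.207.96.0/19
Subnets: 18.207.0.0/19, 18.207.32.0/19, 18.207.64.0/19, 18.207.96.0/19


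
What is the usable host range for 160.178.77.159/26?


Network: 160.178.77.128
Broadcast: 160.178.77.191
First usable = network + 1
Last usable = broadcast - 1
Range: 160.178.77.129 to 160.178.77.190


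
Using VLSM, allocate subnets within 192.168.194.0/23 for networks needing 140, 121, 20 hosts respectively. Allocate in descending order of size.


140 hosts -> /24 (254 usable): 192.168.194.0/24
121 hosts -> /25 (126 usable): 192.168.195.0/25
20 hosts -> /27 (30 usable): 192.168.195.128/27
Allocation: 192.168.194.0/24 (140 hosts, 254 usable); 192.168.195.0/25 (121 hosts, 126 usable); 192.168.195.128/27 (20 hosts, 30 usable)


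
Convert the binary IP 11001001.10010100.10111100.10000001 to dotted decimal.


11001001 = 201
10010100 = 148
10111100 = 188
10000001 = 129
IP: 201.148.188.129


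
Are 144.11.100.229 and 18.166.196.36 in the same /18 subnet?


Mask: 255.255.192.0
144.11.100.229 AND mask = 144.11.64.0
18.166.196.36 AND mask = 18.166.192.0
No, different subnets (144.11.64.0 vs 18.166.192.0)


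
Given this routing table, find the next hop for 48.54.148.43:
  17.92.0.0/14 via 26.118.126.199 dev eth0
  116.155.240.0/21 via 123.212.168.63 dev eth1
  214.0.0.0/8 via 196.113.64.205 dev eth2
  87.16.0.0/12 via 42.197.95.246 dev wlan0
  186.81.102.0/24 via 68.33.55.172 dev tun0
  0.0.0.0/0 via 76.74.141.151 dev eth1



Longest prefix match for 48.54.148.43:
  /14 17.92.0.0: no
  /21 116.155.240.0: no
  /8 214.0.0.0: no
  /12 87.16.0.0: no
  /24 186.81.102.0: no
  /0 0.0.0.0: MATCH
Selected: next-hop 76.74.141.151 via eth1 (matched /0)


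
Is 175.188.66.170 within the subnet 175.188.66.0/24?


Subnet network: 175.188.66.0
Test IP AND mask: 175.188.66.0
Yes, 175.188.66.170 is in 175.188.66.0/24


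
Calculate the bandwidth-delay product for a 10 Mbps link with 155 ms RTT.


BDP = bandwidth * RTT
= 10 Mbps * 155 ms
= 10 * 1e6 * 155 / 1000 bits
= 1550000 bits
= 193750 bytes
= 189.209 KB
BDP = 1550000 bits (193750 bytes)


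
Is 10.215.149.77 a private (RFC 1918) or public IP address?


RFC 1918 private ranges:
  10.0.0.0/8 (10.0.0.0 - 10.255.255.255)
  172.16.0.0/12 (172.16.0.0 - 172.31.255.255)
  192.168.0.0/16 (192.168.0.0 - 192.168.255.255)
Private (in 10.0.0.0/8)


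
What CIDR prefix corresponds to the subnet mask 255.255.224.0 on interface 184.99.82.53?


Binary: 11111111.11111111.11100000.00000000
Count leading 1s
Prefix: /19


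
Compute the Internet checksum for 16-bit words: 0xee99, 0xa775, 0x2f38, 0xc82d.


Sum all words (with carry folding):
+ 0xee99 = 0xee99
+ 0xa775 = 0x960f
+ 0x2f38 = 0xc547
+ 0xc82d = 0x8d75
One's complement: ~0x8d75
Checksum = 0x728a


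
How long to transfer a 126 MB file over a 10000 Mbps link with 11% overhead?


Effective throughput = 10000 * (1 - 11/100) = 8900 Mbps
File size in Mb = 126 * 8 = 1008 Mb
Time = 1008 / 8900
Time = 0.1133 seconds


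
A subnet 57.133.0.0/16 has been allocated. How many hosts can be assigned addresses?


Host bits = 32 - 16 = 16
Total addresses = 2^16 = 65536
Usable = total - 2 (network and broadcast)
Usable hosts: 65534


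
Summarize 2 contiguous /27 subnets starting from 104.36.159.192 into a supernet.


Original prefix: /27
Number of subnets: 2 = 2^1
New prefix = 27 - 1 = 26
Supernet: 104.36.159.192/26


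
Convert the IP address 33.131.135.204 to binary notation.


33 = 00100001
131 = 10000011
135 = 10000111
204 = 11001100
Binary: 00100001.10000011.10000111.11001100


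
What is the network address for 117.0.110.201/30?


IP:   01110101.00000000.01101110.11001001
Mask: 11111111.11111111.11111111.11111100
AND operation:
Net:  01110101.00000000.01101110.11001000
Network: 117.0.110.200/30


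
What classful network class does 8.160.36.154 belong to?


First octet: 8
Binary: 00001000
0xxxxxxx -> Class A (1-126)
Class A, default mask 255.0.0.0 (/8)


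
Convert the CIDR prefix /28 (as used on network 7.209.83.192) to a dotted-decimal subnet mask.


/28 means 28 network bits, 4 host bits
Binary: 11111111111111111111111111110000
Mask: 255.255.255.240


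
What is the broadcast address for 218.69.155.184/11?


Network: 218.64.0.0/11
Host bits = 21
Set all host bits to 1:
Broadcast: 218.95.255.255


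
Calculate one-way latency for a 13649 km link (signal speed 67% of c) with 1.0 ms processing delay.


Speed = 0.67 * 3e5 km/s = 201000 km/s
Propagation delay = 13649 / 201000 = 0.0679 s = 67.9055 ms
Processing delay = 1.0 ms
Total one-way latency = 68.9055 ms


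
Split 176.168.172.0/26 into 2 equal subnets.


New prefix = 26 + 1 = 27
Each subnet has 32 addresses
  176.168.172.0/27
  176.168.172.32/27
Subnets: 176.168.172.0/27, 176.168.172.32/27


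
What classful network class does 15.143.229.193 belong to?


First octet: 15
Binary: 00001111
0xxxxxxx -> Class A (1-126)
Class A, default mask 255.0.0.0 (/8)


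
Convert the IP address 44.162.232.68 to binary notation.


44 = 00101100
162 = 10100010
232 = 11101000
68 = 01000100
Binary: 00101100.10100010.11101000.01000100


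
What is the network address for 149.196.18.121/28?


IP:   10010101.11000100.00010010.01111001
Mask: 11111111.11111111.11111111.11110000
AND operation:
Net:  10010101.11000100.00010010.01110000
Network: 149.196.18.112/28


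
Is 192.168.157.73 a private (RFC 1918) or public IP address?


RFC 1918 private ranges:
  10.0.0.0/8 (10.0.0.0 - 10.255.255.255)
  172.16.0.0/12 (172.16.0.0 - 172.31.255.255)
  192.168.0.0/16 (192.168.0.0 - 192.168.255.255)
Private (in 192.168.0.0/16)


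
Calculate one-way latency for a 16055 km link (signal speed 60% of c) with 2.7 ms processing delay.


Speed = 0.6 * 3e5 km/s = 180000 km/s
Propagation delay = 16055 / 180000 = 0.0892 s = 89.1944 ms
Processing delay = 2.7 ms
Total one-way latency = 91.8944 ms


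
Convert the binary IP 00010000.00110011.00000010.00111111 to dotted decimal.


00010000 = 16
00110011 = 51
00000010 = 2
00111111 = 63
IP: 16.51.2.63


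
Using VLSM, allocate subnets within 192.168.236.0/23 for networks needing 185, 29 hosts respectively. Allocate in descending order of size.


185 hosts -> /24 (254 usable): 192.168.236.0/24
29 hosts -> /27 (30 usable): 192.168.237.0/27
Allocation: 192.168.236.0/24 (185 hosts, 254 usable); 192.168.237.0/27 (29 hosts, 30 usable)


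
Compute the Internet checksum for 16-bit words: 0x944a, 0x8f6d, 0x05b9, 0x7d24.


Sum all words (with carry folding):
+ 0x944a = 0x944a
+ 0x8f6d = 0x23b8
+ 0x05b9 = 0x2971
+ 0x7d24 = 0xa695
One's complement: ~0xa695
Checksum = 0x596a


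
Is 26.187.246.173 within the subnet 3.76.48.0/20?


Subnet network: 3.76.48.0
Test IP AND mask: 26.187.240.0
No, 26.187.246.173 is not in 3.76.48.0/20


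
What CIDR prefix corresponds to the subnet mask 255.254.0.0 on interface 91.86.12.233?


Binary: 11111111.11111110.00000000.00000000
Count leading 1s
Prefix: /15


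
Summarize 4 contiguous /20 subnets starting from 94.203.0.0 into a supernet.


Original prefix: /20
Number of subnets: 4 = 2^2
New prefix = 20 - 2 = 18
Supernet: 94.203.0.0/18


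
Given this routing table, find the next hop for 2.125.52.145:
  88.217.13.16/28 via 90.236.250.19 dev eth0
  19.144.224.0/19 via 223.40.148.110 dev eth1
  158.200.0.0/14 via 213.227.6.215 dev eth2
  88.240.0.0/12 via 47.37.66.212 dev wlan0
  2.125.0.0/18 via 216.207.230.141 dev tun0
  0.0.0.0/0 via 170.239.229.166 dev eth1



Longest prefix match for 2.125.52.145:
  /28 88.217.13.16: no
  /19 19.144.224.0: no
  /14 158.200.0.0: no
  /12 88.240.0.0: no
  /18 2.125.0.0: MATCH
  /0 0.0.0.0: MATCH
Selected: next-hop 216.207.230.141 via tun0 (matched /18)


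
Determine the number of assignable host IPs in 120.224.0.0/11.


Host bits = 32 - 11 = 21
Total addresses = 2^21 = 2097152
Usable = total - 2 (network and broadcast)
Usable hosts: 2097150


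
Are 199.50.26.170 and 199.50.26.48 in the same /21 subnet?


Mask: 255.255.248.0
199.50.26.170 AND mask = 199.50.24.0
199.50.26.48 AND mask = 199.50.24.0
Yes, same subnet (199.50.24.0)


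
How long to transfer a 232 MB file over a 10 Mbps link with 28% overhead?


Effective throughput = 10 * (1 - 28/100) = 7.2 Mbps
File size in Mb = 232 * 8 = 1856 Mb
Time = 1856 / 7.2
Time = 257.7778 seconds


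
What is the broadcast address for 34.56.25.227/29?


Network: 34.56.25.224/29
Host bits = 3
Set all host bits to 1:
Broadcast: 34.56.25.231


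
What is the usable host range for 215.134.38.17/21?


Network: 215.134.32.0
Broadcast: 215.134.39.255
First usable = network + 1
Last usable = broadcast - 1
Range: 215.134.32.1 to 215.134.39.254


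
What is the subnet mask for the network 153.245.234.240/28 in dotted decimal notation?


/28 means 28 network bits, 4 host bits
Binary: 11111111111111111111111111110000
Mask: 255.255.255.240


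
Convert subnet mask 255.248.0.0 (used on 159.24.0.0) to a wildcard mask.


Subnet mask: 255.248.0.0
Wildcard = 255.255.255.255 - subnet mask
255 - 255 = 0
255 - 248 = 7
255 - 0 = 255
255 - 0 = 255
Wildcard: 0.7.255.255


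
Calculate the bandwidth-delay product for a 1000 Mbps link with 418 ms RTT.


BDP = bandwidth * RTT
= 1000 Mbps * 418 ms
= 1000 * 1e6 * 418 / 1000 bits
= 418000000 bits
= 52250000 bytes
= 51025.3906 KB
BDP = 418000000 bits (52250000 bytes)


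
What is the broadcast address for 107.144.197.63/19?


Network: 107.144.192.0/19
Host bits = 13
Set all host bits to 1:
Broadcast: 107.144.223.255


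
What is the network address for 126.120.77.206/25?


IP:   01111110.01111000.01001101.11001110
Mask: 11111111.11111111.11111111.10000000
AND operation:
Net:  01111110.01111000.01001101.10000000
Network: 126.120.77.128/25


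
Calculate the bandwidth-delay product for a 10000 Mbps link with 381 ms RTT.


BDP = bandwidth * RTT
= 10000 Mbps * 381 ms
= 10000 * 1e6 * 381 / 1000 bits
= 3810000000 bits
= 476250000 bytes
= 465087.8906 KB
BDP = 3810000000 bits (476250000 bytes)


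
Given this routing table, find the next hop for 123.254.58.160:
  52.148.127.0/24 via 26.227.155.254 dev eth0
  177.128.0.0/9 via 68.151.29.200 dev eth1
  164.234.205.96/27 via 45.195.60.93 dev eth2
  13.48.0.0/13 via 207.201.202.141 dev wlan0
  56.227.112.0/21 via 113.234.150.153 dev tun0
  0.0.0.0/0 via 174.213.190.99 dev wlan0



Longest prefix match for 123.254.58.160:
  /24 52.148.127.0: no
  /9 177.128.0.0: no
  /27 164.234.205.96: no
  /13 13.48.0.0: no
  /21 56.227.112.0: no
  /0 0.0.0.0: MATCH
Selected: next-hop 174.213.190.99 via wlan0 (matched /0)


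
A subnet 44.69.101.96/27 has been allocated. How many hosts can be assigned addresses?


Host bits = 32 - 27 = 5
Total addresses = 2^5 = 32
Usable = total - 2 (network and broadcast)
Usable hosts: 30


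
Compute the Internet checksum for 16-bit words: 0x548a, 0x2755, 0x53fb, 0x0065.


Sum all words (with carry folding):
+ 0x548a = 0x548a
+ 0x2755 = 0x7bdf
+ 0x53fb = 0xcfda
+ 0x0065 = 0xd03f
One's complement: ~0xd03f
Checksum = 0x2fc0


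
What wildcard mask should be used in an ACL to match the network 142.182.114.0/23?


Subnet mask: 255.255.254.0
Wildcard = 255.255.255.255 - subnet mask
255 - 255 = 0
255 - 255 = 0
255 - 254 = 1
255 - 0 = 255
Wildcard: 0.0.1.255


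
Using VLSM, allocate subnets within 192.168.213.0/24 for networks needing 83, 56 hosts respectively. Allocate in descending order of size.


83 hosts -> /25 (126 usable): 192.168.213.0/25
56 hosts -> /26 (62 usable): 192.168.213.128/26
Allocation: 192.168.213.0/25 (83 hosts, 126 usable); 192.168.213.128/26 (56 hosts, 62 usable)


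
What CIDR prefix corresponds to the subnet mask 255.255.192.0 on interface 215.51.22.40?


Binary: 11111111.11111111.11000000.00000000
Count leading 1s
Prefix: /18


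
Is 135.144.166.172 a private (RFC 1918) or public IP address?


RFC 1918 private ranges:
  10.0.0.0/8 (10.0.0.0 - 10.255.255.255)
  172.16.0.0/12 (172.16.0.0 - 172.31.255.255)
  192.168.0.0/16 (192.168.0.0 - 192.168.255.255)
Public (not in any RFC 1918 range)


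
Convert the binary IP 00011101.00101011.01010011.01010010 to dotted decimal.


00011101 = 29
00101011 = 43
01010011 = 83
01010010 = 82
IP: 29.43.83.82


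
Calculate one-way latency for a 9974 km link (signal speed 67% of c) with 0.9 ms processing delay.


Speed = 0.67 * 3e5 km/s = 201000 km/s
Propagation delay = 9974 / 201000 = 0.0496 s = 49.6219 ms
Processing delay = 0.9 ms
Total one-way latency = 50.5219 ms


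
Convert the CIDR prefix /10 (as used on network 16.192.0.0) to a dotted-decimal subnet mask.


/10 means 10 network bits, 22 host bits
Binary: 11111111110000000000000000000000
Mask: 255.192.0.0


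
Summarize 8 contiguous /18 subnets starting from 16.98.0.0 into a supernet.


Original prefix: /18
Number of subnets: 8 = 2^3
New prefix = 18 - 3 = 15
Supernet: 16.98.0.0/15


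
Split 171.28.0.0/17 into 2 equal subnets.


New prefix = 17 + 1 = 18
Each subnet has 16384 addresses
  171.28.0.0/18
  171.28.64.0/18
Subnets: 171.28.0.0/18, 171.28.64.0/18


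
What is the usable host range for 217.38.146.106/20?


Network: 217.38.144.0
Broadcast: 217.38.159.255
First usable = network + 1
Last usable = broadcast - 1
Range: 217.38.144.1 to 217.38.159.254


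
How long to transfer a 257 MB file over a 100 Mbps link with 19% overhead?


Effective throughput = 100 * (1 - 19/100) = 81 Mbps
File size in Mb = 257 * 8 = 2056 Mb
Time = 2056 / 81
Time = 25.3827 seconds


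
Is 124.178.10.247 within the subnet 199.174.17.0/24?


Subnet network: 199.174.17.0
Test IP AND mask: 124.178.10.0
No, 124.178.10.247 is not in 199.174.17.0/24


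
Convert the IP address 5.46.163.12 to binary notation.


5 = 00000101
46 = 00101110
163 = 10100011
12 = 00001100
Binary: 00000101.00101110.10100011.00001100


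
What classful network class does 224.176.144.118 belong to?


First octet: 224
Binary: 11100000
1110xxxx -> Class D (224-239)
Class D (multicast), default mask N/A


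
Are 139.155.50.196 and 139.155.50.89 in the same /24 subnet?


Mask: 255.255.255.0
139.155.50.196 AND mask = 139.155.50.0
139.155.50.89 AND mask = 139.155.50.0
Yes, same subnet (139.155.50.0)


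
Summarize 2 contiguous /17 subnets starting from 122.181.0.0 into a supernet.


Original prefix: /17
Number of subnets: 2 = 2^1
New prefix = 17 - 1 = 16
Supernet: 122.181.0.0/16


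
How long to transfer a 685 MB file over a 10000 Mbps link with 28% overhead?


Effective throughput = 10000 * (1 - 28/100) = 7200 Mbps
File size in Mb = 685 * 8 = 5480 Mb
Time = 5480 / 7200
Time = 0.7611 seconds


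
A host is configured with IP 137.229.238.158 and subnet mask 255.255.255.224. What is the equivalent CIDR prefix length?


Binary: 11111111.11111111.11111111.11100000
Count leading 1s
Prefix: /27


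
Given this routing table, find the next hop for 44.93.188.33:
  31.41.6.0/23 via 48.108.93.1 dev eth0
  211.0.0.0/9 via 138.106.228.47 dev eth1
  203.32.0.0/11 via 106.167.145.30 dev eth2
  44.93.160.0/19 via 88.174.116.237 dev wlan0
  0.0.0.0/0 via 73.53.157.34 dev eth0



Longest prefix match for 44.93.188.33:
  /23 31.41.6.0: no
  /9 211.0.0.0: no
  /11 203.32.0.0: no
  /19 44.93.160.0: MATCH
  /0 0.0.0.0: MATCH
Selected: next-hop 88.174.116.237 via wlan0 (matched /19)


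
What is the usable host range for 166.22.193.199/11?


Network: 166.0.0.0
Broadcast: 166.31.255.255
First usable = network + 1
Last usable = broadcast - 1
Range: 166.0.0.1 to 166.31.255.254


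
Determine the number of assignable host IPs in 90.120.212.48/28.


Host bits = 32 - 28 = 4
Total addresses = 2^4 = 16
Usable = total - 2 (network and broadcast)
Usable hosts: 14


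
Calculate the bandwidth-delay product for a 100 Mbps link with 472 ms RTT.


BDP = bandwidth * RTT
= 100 Mbps * 472 ms
= 100 * 1e6 * 472 / 1000 bits
= 47200000 bits
= 5900000 bytes
= 5761.7188 KB
BDP = 47200000 bits (5900000 bytes)


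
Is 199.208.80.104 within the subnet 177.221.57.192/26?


Subnet network: 177.221.57.192
Test IP AND mask: 199.208.80.64
No, 199.208.80.104 is not in 177.221.57.192/26


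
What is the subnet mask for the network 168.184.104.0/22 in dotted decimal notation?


/22 means 22 network bits, 10 host bits
Binary: 11111111111111111111110000000000
Mask: 255.255.252.0


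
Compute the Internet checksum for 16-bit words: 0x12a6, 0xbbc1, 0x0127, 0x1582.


Sum all words (with carry folding):
+ 0x12a6 = 0x12a6
+ 0xbbc1 = 0xce67
+ 0x0127 = 0xcf8e
+ 0x1582 = 0xe510
One's complement: ~0xe510
Checksum = 0x1aef


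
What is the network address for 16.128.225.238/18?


IP:   00010000.10000000.11100001.11101110
Mask: 11111111.11111111.11000000.00000000
AND operation:
Net:  00010000.10000000.11000000.00000000
Network: 16.128.192.0/18


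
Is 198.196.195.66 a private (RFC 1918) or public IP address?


RFC 1918 private ranges:
  10.0.0.0/8 (10.0.0.0 - 10.255.255.255)
  172.16.0.0/12 (172.16.0.0 - 172.31.255.255)
  192.168.0.0/16 (192.168.0.0 - 192.168.255.255)
Public (not in any RFC 1918 range)


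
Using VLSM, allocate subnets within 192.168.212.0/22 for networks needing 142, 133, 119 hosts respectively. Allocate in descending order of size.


142 hosts -> /24 (254 usable): 192.168.212.0/24
133 hosts -> /24 (254 usable): 192.168.213.0/24
119 hosts -> /25 (126 usable): 192.168.214.0/25
Allocation: 192.168.212.0/24 (142 hosts, 254 usable); 192.168.213.0/24 (133 hosts, 254 usable); 192.168.214.0/25 (119 hosts, 126 usable)


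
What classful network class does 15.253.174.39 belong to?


First octet: 15
Binary: 00001111
0xxxxxxx -> Class A (1-126)
Class A, default mask 255.0.0.0 (/8)


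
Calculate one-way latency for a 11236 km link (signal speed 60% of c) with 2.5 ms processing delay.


Speed = 0.6 * 3e5 km/s = 180000 km/s
Propagation delay = 11236 / 180000 = 0.0624 s = 62.4222 ms
Processing delay = 2.5 ms
Total one-way latency = 64.9222 ms


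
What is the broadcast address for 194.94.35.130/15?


Network: 194.94.0.0/15
Host bits = 17
Set all host bits to 1:
Broadcast: 194.95.255.255


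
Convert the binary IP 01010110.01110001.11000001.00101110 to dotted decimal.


01010110 = 86
01110001 = 113
11000001 = 193
00101110 = 46
IP: 86.113.193.46


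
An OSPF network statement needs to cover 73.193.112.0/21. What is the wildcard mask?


Subnet mask: 255.255.248.0
Wildcard = 255.255.255.255 - subnet mask
255 - 255 = 0
255 - 255 = 0
255 - 248 = 7
255 - 0 = 255
Wildcard: 0.0.7.255


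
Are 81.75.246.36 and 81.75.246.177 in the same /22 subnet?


Mask: 255.255.252.0
81.75.246.36 AND mask = 81.75.244.0
81.75.246.177 AND mask = 81.75.244.0
Yes, same subnet (81.75.244.0)


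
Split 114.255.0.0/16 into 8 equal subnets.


New prefix = 16 + 3 = 19
Each subnet has 8192 addresses
  114.255.0.0/19
  114.255.32.0/19
  114.255.64.0/19
  114.255.96.0/19
  114.255.128.0/19
  114.255.160.0/19
  114.255.192.0/19
  114.255.224.0/19
Subnets: 114.255.0.0/19, 114.255.32.0/19, 114.255.64.0/19, 114.255.96.0/19, 114.255.128.0/19, 114.255.160.0/19, 114.255.192.0/19, 114.255.224.0/19


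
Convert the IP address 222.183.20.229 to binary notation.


222 = 11011110
183 = 10110111
20 = 00010100
229 = 11100101
Binary: 11011110.10110111.00010100.11100101


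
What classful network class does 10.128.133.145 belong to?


First octet: 10
Binary: 00001010
0xxxxxxx -> Class A (1-126)
Class A, default mask 255.0.0.0 (/8)


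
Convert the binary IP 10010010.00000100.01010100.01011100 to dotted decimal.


10010010 = 146
00000100 = 4
01010100 = 84
01011100 = 92
IP: 146.4.84.92


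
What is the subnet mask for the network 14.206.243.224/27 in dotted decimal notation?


/27 means 27 network bits, 5 host bits
Binary: 11111111111111111111111111100000
Mask: 255.255.255.224


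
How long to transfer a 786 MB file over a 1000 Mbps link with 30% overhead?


Effective throughput = 1000 * (1 - 30/100) = 700 Mbps
File size in Mb = 786 * 8 = 6288 Mb
Time = 6288 / 700
Time = 8.9829 seconds


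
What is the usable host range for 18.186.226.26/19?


Network: 18.186.224.0
Broadcast: 18.186.255.255
First usable = network + 1
Last usable = broadcast - 1
Range: 18.186.224.1 to 18.186.255.254


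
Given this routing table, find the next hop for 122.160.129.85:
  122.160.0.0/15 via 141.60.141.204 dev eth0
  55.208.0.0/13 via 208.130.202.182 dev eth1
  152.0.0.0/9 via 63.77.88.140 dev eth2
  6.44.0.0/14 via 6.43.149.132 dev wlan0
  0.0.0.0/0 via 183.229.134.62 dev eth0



Longest prefix match for 122.160.129.85:
  /15 122.160.0.0: MATCH
  /13 55.208.0.0: no
  /9 152.0.0.0: no
  /14 6.44.0.0: no
  /0 0.0.0.0: MATCH
Selected: next-hop 141.60.141.204 via eth0 (matched /15)


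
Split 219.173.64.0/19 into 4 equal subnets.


New prefix = 19 + 2 = 21
Each subnet has 2048 addresses
  219.173.64.0/21
  219.173.72.0/21
  219.173.80.0/21
  219.173.88.0/21
Subnets: 219.173.64.0/21, 219.173.72.0/21, 219.173.80.0/21, 219.173.88.0/21


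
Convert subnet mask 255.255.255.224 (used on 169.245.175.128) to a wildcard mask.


Subnet mask: 255.255.255.224
Wildcard = 255.255.255.255 - subnet mask
255 - 255 = 0
255 - 255 = 0
255 - 255 = 0
255 - 224 = 31
Wildcard: 0.0.0.31


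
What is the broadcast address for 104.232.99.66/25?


Network: 104.232.99.0/25
Host bits = 7
Set all host bits to 1:
Broadcast: 104.232.99.127


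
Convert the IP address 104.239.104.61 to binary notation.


104 = 01101000
239 = 11101111
104 = 01101000
61 = 00111101
Binary: 01101000.11101111.01101000.00111101


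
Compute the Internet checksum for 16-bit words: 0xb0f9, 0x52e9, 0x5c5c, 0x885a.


Sum all words (with carry folding):
+ 0xb0f9 = 0xb0f9
+ 0x52e9 = 0x03e3
+ 0x5c5c = 0x603f
+ 0x885a = 0xe899
One's complement: ~0xe899
Checksum = 0x1766
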